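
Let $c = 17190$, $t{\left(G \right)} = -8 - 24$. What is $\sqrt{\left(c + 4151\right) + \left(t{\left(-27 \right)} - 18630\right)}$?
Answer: $\sqrt{2679} \approx 51.759$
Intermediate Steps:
$t{\left(G \right)} = -32$
$\sqrt{\left(c + 4151\right) + \left(t{\left(-27 \right)} - 18630\right)} = \sqrt{\left(17190 + 4151\right) - 18662} = \sqrt{21341 - 18662} = \sqrt{2679}$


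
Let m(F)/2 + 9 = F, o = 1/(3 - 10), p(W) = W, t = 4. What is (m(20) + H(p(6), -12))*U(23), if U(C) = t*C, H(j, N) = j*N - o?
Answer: -32108/7 ≈ -4586.9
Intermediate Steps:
o = -⅐ (o = 1/(-7) = -⅐ ≈ -0.14286)
m(F) = -18 + 2*F
H(j, N) = ⅐ + N*j (H(j, N) = j*N - 1*(-⅐) = N*j + ⅐ = ⅐ + N*j)
U(C) = 4*C
(m(20) + H(p(6), -12))*U(23) = ((-18 + 2*20) + (⅐ - 12*6))*(4*23) = ((-18 + 40) + (⅐ - 72))*92 = (22 - 503/7)*92 = -349/7*92 = -32108/7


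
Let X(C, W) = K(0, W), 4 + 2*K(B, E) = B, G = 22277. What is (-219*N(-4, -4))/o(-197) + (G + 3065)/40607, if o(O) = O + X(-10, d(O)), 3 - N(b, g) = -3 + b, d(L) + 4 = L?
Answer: 93972388/8080793 ≈ 11.629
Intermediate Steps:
d(L) = -4 + L
K(B, E) = -2 + B/2
X(C, W) = -2 (X(C, W) = -2 + (1/2)*0 = -2 + 0 = -2)
N(b, g) = 6 - b (N(b, g) = 3 - (-3 + b) = 3 + (3 - b) = 6 - b)
o(O) = -2 + O (o(O) = O - 2 = -2 + O)
(-219*N(-4, -4))/o(-197) + (G + 3065)/40607 = (-219*(6 - 1*(-4)))/(-2 - 197) + (22277 + 3065)/40607 = -219*(6 + 4)/(-199) + 25342*(1/40607) = -219*10*(-1/199) + 25342/40607 = -2190*(-1/199) + 25342/40607 = 2190/199 + 25342/40607 = 93972388/8080793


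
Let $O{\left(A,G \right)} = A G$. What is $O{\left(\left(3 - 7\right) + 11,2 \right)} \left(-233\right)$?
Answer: $-3262$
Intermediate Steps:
$O{\left(\left(3 - 7\right) + 11,2 \right)} \left(-233\right) = \left(\left(3 - 7\right) + 11\right) 2 \left(-233\right) = \left(-4 + 11\right) 2 \left(-233\right) = 7 \cdot 2 \left(-233\right) = 14 \left(-233\right) = -3262$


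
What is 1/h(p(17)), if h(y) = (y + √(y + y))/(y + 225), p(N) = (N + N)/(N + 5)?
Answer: -2492/5 + 2492*√374/85 ≈ 68.576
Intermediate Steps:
p(N) = 2*N/(5 + N) (p(N) = (2*N)/(5 + N) = 2*N/(5 + N))
h(y) = (y + √2*√y)/(225 + y) (h(y) = (y + √(2*y))/(225 + y) = (y + √2*√y)/(225 + y))
1/h(p(17)) = 1/((2*17/(5 + 17) + √2*√(2*17/(5 + 17)))/(225 + 2*17/(5 + 17))) = 1/((2*17/22 + √2*√(2*17/22))/(225 + 2*17/22)) = 1/((2*17*(1/22) + √2*√(2*17*(1/22)))/(225 + 2*17*(1/22))) = 1/((17/11 + √2*√(17/11))/(225 + 17/11)) = 1/((17/11 + √2*(√187/11))/(2492/11)) = 1/(11*(17/11 + √374/11)/2492) = 1/(17/2492 + √374/2492)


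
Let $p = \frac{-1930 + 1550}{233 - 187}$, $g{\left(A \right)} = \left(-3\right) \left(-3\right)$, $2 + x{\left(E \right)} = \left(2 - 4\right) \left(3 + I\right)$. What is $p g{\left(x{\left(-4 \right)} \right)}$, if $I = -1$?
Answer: $- \frac{1710}{23} \approx -74.348$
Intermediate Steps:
$x{\left(E \right)} = -6$ ($x{\left(E \right)} = -2 + \left(2 - 4\right) \left(3 - 1\right) = -2 - 4 = -6$)
$g{\left(A \right)} = 9$
$p = - \frac{190}{23}$ ($p = - \frac{380}{46} = \left(-380\right) \frac{1}{46} = - \frac{190}{23} \approx -8.2609$)
$p g{\left(x{\left(-4 \right)} \right)} = \left(- \frac{190}{23}\right) 9 = - \frac{1710}{23}$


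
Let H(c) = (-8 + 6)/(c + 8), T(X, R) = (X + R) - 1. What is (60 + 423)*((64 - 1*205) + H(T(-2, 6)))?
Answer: -750099/11 ≈ -68191.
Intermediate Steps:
T(X, R) = -1 + R + X (T(X, R) = (R + X) - 1 = -1 + R + X)
H(c) = -2/(8 + c)
(60 + 423)*((64 - 1*205) + H(T(-2, 6))) = (60 + 423)*((64 - 1*205) - 2/(8 + (-1 + 6 - 2))) = 483*((64 - 205) - 2/(8 + 3)) = 483*(-141 - 2/11) = 483*(-1553/11) = -750099/11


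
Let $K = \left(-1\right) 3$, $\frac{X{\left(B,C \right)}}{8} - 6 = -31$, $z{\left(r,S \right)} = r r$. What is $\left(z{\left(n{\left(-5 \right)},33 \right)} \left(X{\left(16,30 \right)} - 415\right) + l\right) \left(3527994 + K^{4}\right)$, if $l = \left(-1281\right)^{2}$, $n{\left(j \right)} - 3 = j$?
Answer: $5780754415575$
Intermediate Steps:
$n{\left(j \right)} = 3 + j$
$l = 1640961$
$z{\left(r,S \right)} = r^{2}$
$X{\left(B,C \right)} = -200$ ($X{\left(B,C \right)} = 48 + 8 \left(-31\right) = 48 - 248 = -200$)
$K = -3$
$\left(z{\left(n{\left(-5 \right)},33 \right)} \left(X{\left(16,30 \right)} - 415\right) + l\right) \left(3527994 + K^{4}\right) = \left(\left(3 - 5\right)^{2} \left(-200 - 415\right) + 1640961\right) \left(3527994 + \left(-3\right)^{4}\right) = \left(\left(-2\right)^{2} \left(-615\right) + 1640961\right) \left(3527994 + 81\right) = \left(4 \left(-615\right) + 1640961\right) 3528075 = \left(-2460 + 1640961\right) 3528075 = 1638501 \cdot 3528075 = 5780754415575$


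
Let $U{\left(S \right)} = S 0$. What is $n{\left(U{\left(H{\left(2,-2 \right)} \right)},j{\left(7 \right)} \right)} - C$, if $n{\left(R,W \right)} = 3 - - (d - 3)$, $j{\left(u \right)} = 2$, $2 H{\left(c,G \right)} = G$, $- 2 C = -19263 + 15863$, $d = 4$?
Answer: $-1696$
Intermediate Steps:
$C = 1700$ ($C = - \frac{-19263 + 15863}{2} = \left(- \frac{1}{2}\right) \left(-3400\right) = 1700$)
$H{\left(c,G \right)} = \frac{G}{2}$
$U{\left(S \right)} = 0$
$n{\left(R,W \right)} = 4$ ($n{\left(R,W \right)} = 3 - - (4 - 3) = 3 - \left(-1\right) 1 = 3 - -1 = 3 + 1 = 4$)
$n{\left(U{\left(H{\left(2,-2 \right)} \right)},j{\left(7 \right)} \right)} - C = 4 - 1700 = -1696$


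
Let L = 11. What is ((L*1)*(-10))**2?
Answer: 12100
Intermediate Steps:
((L*1)*(-10))**2 = ((11*1)*(-10))**2 = (11*(-10))**2 = (-110)**2 = 12100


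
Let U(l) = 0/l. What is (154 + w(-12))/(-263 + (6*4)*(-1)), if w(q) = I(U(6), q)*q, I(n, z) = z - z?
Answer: -22/41 ≈ -0.53658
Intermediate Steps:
U(l) = 0
I(n, z) = 0
w(q) = 0 (w(q) = 0*q = 0)
(154 + w(-12))/(-263 + (6*4)*(-1)) = (154 + 0)/(-263 + (6*4)*(-1)) = 154/(-263 + 24*(-1)) = 154/(-263 - 24) = 154/(-287) = 154*(-1/287) = -22/41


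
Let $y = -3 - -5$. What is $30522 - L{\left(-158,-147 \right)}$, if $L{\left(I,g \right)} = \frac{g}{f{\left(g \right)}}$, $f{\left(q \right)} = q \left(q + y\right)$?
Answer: $\frac{4425691}{145} \approx 30522.0$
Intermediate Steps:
$y = 2$ ($y = -3 + 5 = 2$)
$f{\left(q \right)} = q \left(2 + q\right)$ ($f{\left(q \right)} = q \left(q + 2\right) = q \left(2 + q\right)$)
$L{\left(I,g \right)} = \frac{1}{2 + g}$ ($L{\left(I,g \right)} = \frac{g}{g \left(2 + g\right)} = g \frac{1}{g \left(2 + g\right)} = \frac{1}{2 + g}$)
$30522 - L{\left(-158,-147 \right)} = 30522 - \frac{1}{2 - 147} = 30522 - \frac{1}{-145} = 30522 - - \frac{1}{145} = 30522 + \frac{1}{145} = \frac{4425691}{145}$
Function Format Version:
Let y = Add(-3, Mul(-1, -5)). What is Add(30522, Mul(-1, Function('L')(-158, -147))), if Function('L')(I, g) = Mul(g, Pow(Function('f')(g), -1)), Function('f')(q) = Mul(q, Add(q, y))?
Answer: Rational(4425691, 145) ≈ 30522.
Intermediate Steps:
y = 2 (y = Add(-3, 5) = 2)
Function('f')(q) = Mul(q, Add(2, q)) (Function('f')(q) = Mul(q, Add(q, 2)) = Mul(q, Add(2, q)))
Function('L')(I, g) = Pow(Add(2, g), -1) (Function('L')(I, g) = Mul(g, Pow(Mul(g, Add(2, g)), -1)) = Mul(g, Mul(Pow(g, -1), Pow(Add(2, g), -1))) = Pow(Add(2, g), -1))
Add(30522, Mul(-1, Function('L')(-158, -147))) = Add(30522, Mul(-1, Pow(Add(2, -147), -1))) = Add(30522, Mul(-1, Pow(-145, -1))) = Add(30522, Mul(-1, Rational(-1, 145))) = Add(30522, Rational(1, 145)) = Rational(4425691, 145)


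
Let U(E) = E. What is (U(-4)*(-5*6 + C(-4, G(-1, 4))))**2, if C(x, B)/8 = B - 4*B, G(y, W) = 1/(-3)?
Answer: 7744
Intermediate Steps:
G(y, W) = -1/3 (G(y, W) = 1*(-1/3) = -1/3)
C(x, B) = -24*B (C(x, B) = 8*(B - 4*B) = 8*(-3*B) = -24*B)
(U(-4)*(-5*6 + C(-4, G(-1, 4))))**2 = (-4*(-5*6 - 24*(-1/3)))**2 = (-4*(-30 + 8))**2 = (-4*(-22))**2 = 88**2 = 7744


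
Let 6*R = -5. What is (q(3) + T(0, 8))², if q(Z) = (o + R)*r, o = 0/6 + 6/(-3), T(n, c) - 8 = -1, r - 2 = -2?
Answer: 49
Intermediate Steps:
r = 0 (r = 2 - 2 = 0)
T(n, c) = 7 (T(n, c) = 8 - 1 = 7)
R = -⅚ (R = (⅙)*(-5) = -⅚ ≈ -0.83333)
o = -2 (o = 0*(⅙) + 6*(-⅓) = 0 - 2 = -2)
q(Z) = 0 (q(Z) = (-2 - ⅚)*0 = -17/6*0 = 0)
(q(3) + T(0, 8))² = (0 + 7)² = 7² = 49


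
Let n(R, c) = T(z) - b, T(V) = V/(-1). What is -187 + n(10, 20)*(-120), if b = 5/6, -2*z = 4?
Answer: -327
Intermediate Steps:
z = -2 (z = -½*4 = -2)
T(V) = -V (T(V) = V*(-1) = -V)
b = ⅚ (b = 5*(⅙) = ⅚ ≈ 0.83333)
n(R, c) = 7/6 (n(R, c) = -1*(-2) - 1*⅚ = 2 - ⅚ = 7/6)
-187 + n(10, 20)*(-120) = -187 + (7/6)*(-120) = -187 - 140 = -327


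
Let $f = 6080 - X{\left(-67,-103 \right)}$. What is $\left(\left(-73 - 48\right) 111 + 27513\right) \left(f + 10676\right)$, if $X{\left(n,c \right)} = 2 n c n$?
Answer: $13258062180$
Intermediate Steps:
$X{\left(n,c \right)} = 2 c n^{2}$ ($X{\left(n,c \right)} = 2 c n n = 2 c n^{2}$)
$f = 930814$ ($f = 6080 - 2 \left(-103\right) \left(-67\right)^{2} = 6080 - 2 \left(-103\right) 4489 = 6080 - -924734 = 6080 + 924734 = 930814$)
$\left(\left(-73 - 48\right) 111 + 27513\right) \left(f + 10676\right) = \left(\left(-73 - 48\right) 111 + 27513\right) \left(930814 + 10676\right) = \left(\left(-121\right) 111 + 27513\right) 941490 = \left(-13431 + 27513\right) 941490 = 14082 \cdot 941490 = 13258062180$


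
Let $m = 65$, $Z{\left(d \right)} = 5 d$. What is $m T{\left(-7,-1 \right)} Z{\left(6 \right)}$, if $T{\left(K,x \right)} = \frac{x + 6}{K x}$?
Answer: $\frac{9750}{7} \approx 1392.9$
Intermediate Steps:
$T{\left(K,x \right)} = \frac{6 + x}{K x}$ ($T{\left(K,x \right)} = \left(6 + x\right) \frac{1}{K x} = \frac{6 + x}{K x}$)
$m T{\left(-7,-1 \right)} Z{\left(6 \right)} = 65 \frac{6 - 1}{\left(-7\right) \left(-1\right)} 5 \cdot 6 = 65 \left(\left(- \frac{1}{7}\right) \left(-1\right) 5\right) 30 = 65 \cdot \frac{5}{7} \cdot 30 = \frac{325}{7} \cdot 30 = \frac{9750}{7}$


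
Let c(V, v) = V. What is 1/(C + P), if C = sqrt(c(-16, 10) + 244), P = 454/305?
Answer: -69235/10501792 + 93025*sqrt(57)/10501792 ≈ 0.060284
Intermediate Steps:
P = 454/305 (P = 454*(1/305) = 454/305 ≈ 1.4885)
C = 2*sqrt(57) (C = sqrt(-16 + 244) = sqrt(228) = 2*sqrt(57) ≈ 15.100)
1/(C + P) = 1/(2*sqrt(57) + 454/305) = 1/(454/305 + 2*sqrt(57))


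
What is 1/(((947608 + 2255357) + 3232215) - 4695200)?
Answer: 1/1739980 ≈ 5.7472e-7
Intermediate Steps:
1/(((947608 + 2255357) + 3232215) - 4695200) = 1/((3202965 + 3232215) - 4695200) = 1/(6435180 - 4695200) = 1/1739980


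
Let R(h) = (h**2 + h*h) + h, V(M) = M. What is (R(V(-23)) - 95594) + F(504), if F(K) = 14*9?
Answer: -94433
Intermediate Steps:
R(h) = h + 2*h**2 (R(h) = (h**2 + h**2) + h = 2*h**2 + h = h + 2*h**2)
F(K) = 126
(R(V(-23)) - 95594) + F(504) = (-23*(1 + 2*(-23)) - 95594) + 126 = (-23*(1 - 46) - 95594) + 126 = (-23*(-45) - 95594) + 126 = (1035 - 95594) + 126 = -94559 + 126 = -94433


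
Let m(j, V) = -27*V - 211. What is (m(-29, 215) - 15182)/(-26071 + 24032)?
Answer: 21198/2039 ≈ 10.396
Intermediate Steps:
m(j, V) = -211 - 27*V
(m(-29, 215) - 15182)/(-26071 + 24032) = ((-211 - 27*215) - 15182)/(-26071 + 24032) = ((-211 - 5805) - 15182)/(-2039) = (-6016 - 15182)*(-1/2039) = -21198*(-1/2039) = 21198/2039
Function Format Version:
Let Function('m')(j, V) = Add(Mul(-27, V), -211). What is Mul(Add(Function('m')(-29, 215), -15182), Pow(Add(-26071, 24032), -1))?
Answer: Rational(21198, 2039) ≈ 10.396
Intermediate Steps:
Function('m')(j, V) = Add(-211, Mul(-27, V))
Mul(Add(Function('m')(-29, 215), -15182), Pow(Add(-26071, 24032), -1)) = Mul(Add(Add(-211, Mul(-27, 215)), -15182), Pow(Add(-26071, 24032), -1)) = Mul(Add(Add(-211, -5805), -15182), Pow(-2039, -1)) = Mul(Add(-6016, -15182), Rational(-1, 2039)) = Mul(-21198, Rational(-1, 2039)) = Rational(21198, 2039)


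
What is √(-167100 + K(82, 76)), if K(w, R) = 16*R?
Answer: 2*I*√41471 ≈ 407.29*I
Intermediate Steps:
√(-167100 + K(82, 76)) = √(-167100 + 16*76) = √(-167100 + 1216) = √(-165884) = 2*I*√41471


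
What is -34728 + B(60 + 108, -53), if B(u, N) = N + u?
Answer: -34613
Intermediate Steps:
-34728 + B(60 + 108, -53) = -34728 + (-53 + (60 + 108)) = -34728 + (-53 + 168) = -34728 + 115 = -34613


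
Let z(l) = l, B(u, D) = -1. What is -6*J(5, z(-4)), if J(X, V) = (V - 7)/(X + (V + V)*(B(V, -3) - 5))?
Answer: 66/53 ≈ 1.2453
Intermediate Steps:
J(X, V) = (-7 + V)/(X - 12*V) (J(X, V) = (V - 7)/(X + (V + V)*(-1 - 5)) = (-7 + V)/(X + (2*V)*(-6)) = (-7 + V)/(X - 12*V))
-6*J(5, z(-4)) = -6*(-7 - 4)/(5 - 12*(-4)) = -6*(-11)/(5 + 48) = -6*(-11)/53 = -6*(-11/53) = 66/53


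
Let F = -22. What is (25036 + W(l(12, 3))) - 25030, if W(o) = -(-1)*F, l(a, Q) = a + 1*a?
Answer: -16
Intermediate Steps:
l(a, Q) = 2*a (l(a, Q) = a + a = 2*a)
W(o) = -22 (W(o) = -(-1)*(-22) = -1*22 = -22)
(25036 + W(l(12, 3))) - 25030 = (25036 - 22) - 25030 = 25014 - 25030 = -16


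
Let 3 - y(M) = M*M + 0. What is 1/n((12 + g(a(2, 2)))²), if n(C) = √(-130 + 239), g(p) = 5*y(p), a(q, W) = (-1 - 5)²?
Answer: √109/109 ≈ 0.095783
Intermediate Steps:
a(q, W) = 36 (a(q, W) = (-6)² = 36)
y(M) = 3 - M² (y(M) = 3 - (M*M + 0) = 3 - (M² + 0) = 3 - M²)
g(p) = 15 - 5*p² (g(p) = 5*(3 - p²) = 15 - 5*p²)
n(C) = √109
1/n((12 + g(a(2, 2)))²) = 1/(√109) = √109/109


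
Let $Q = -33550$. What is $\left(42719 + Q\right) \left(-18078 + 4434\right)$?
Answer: $-125101836$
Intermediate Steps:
$\left(42719 + Q\right) \left(-18078 + 4434\right) = \left(42719 - 33550\right) \left(-18078 + 4434\right) = 9169 \left(-13644\right) = -125101836$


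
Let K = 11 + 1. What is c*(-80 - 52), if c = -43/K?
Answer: 473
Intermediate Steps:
K = 12
c = -43/12 ≈ -3.5833
c*(-80 - 52) = -43*(-80 - 52)/12 = -43/12*(-132) = 473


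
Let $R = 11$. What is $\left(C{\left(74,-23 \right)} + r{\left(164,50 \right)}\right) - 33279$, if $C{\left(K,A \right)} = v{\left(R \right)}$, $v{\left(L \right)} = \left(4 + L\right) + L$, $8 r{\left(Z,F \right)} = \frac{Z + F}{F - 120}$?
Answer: $- \frac{9310947}{280} \approx -33253.0$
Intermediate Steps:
$r{\left(Z,F \right)} = \frac{F + Z}{8 \left(-120 + F\right)}$ ($r{\left(Z,F \right)} = \frac{\left(Z + F\right) \frac{1}{F - 120}}{8} = \frac{\left(F + Z\right) \frac{1}{-120 + F}}{8} = \frac{\frac{1}{-120 + F} \left(F + Z\right)}{8} = \frac{F + Z}{8 \left(-120 + F\right)}$)
$v{\left(L \right)} = 4 + 2 L$
$C{\left(K,A \right)} = 26$ ($C{\left(K,A \right)} = 4 + 2 \cdot 11 = 4 + 22 = 26$)
$\left(C{\left(74,-23 \right)} + r{\left(164,50 \right)}\right) - 33279 = \left(26 + \frac{50 + 164}{8 \left(-120 + 50\right)}\right) - 33279 = \left(26 + \frac{1}{8} \frac{1}{-70} \cdot 214\right) - 33279 = \left(26 + \frac{1}{8} \left(- \frac{1}{70}\right) 214\right) - 33279 = \left(26 - \frac{107}{280}\right) - 33279 = \frac{7173}{280} - 33279 = - \frac{9310947}{280}$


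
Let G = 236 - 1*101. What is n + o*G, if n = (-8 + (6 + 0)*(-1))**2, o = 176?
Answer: 23956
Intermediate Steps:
G = 135 (G = 236 - 101 = 135)
n = 196 (n = (-8 + 6*(-1))**2 = (-8 - 6)**2 = (-14)**2 = 196)
n + o*G = 196 + 176*135 = 196 + 23760 = 23956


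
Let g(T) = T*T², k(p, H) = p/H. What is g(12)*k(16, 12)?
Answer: 2304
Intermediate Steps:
g(T) = T³
g(12)*k(16, 12) = 12³*(16/12) = 1728*(16*(1/12)) = 1728*(4/3) = 2304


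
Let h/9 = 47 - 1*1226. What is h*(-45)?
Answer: 477495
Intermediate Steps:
h = -10611 (h = 9*(47 - 1*1226) = 9*(47 - 1226) = 9*(-1179) = -10611)
h*(-45) = -10611*(-45) = 477495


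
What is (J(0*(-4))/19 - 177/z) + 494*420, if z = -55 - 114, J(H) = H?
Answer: 35064297/169 ≈ 2.0748e+5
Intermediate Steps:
z = -169
(J(0*(-4))/19 - 177/z) + 494*420 = ((0*(-4))/19 - 177/(-169)) + 494*420 = (0*(1/19) - 177*(-1/169)) + 207480 = (0 + 177/169) + 207480 = 177/169 + 207480 = 35064297/169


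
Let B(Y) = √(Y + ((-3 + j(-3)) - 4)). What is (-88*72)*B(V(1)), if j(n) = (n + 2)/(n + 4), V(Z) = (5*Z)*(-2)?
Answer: -19008*I*√2 ≈ -26881.0*I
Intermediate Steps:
V(Z) = -10*Z
j(n) = (2 + n)/(4 + n)
B(Y) = √(-8 + Y) (B(Y) = √(Y + ((-3 + (2 - 3)/(4 - 3)) - 4)) = √(Y + ((-3 - 1/1) - 4)) = √(Y + ((-3 + 1*(-1)) - 4)) = √(Y + ((-3 - 1) - 4)) = √(Y + (-4 - 4)) = √(Y - 8) = √(-8 + Y))
(-88*72)*B(V(1)) = (-88*72)*√(-8 - 10*1) = -6336*√(-8 - 10) = -19008*I*√2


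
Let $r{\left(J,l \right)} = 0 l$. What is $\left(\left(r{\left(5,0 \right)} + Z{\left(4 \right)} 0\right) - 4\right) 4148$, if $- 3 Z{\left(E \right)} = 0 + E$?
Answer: $-16592$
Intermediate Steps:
$r{\left(J,l \right)} = 0$
$Z{\left(E \right)} = - \frac{E}{3}$ ($Z{\left(E \right)} = - \frac{0 + E}{3} = - \frac{E}{3}$)
$\left(\left(r{\left(5,0 \right)} + Z{\left(4 \right)} 0\right) - 4\right) 4148 = \left(\left(0 + \left(- \frac{1}{3}\right) 4 \cdot 0\right) - 4\right) 4148 = \left(\left(0 - 0\right) - 4\right) 4148 = \left(\left(0 + 0\right) - 4\right) 4148 = \left(0 - 4\right) 4148 = \left(-4\right) 4148 = -16592$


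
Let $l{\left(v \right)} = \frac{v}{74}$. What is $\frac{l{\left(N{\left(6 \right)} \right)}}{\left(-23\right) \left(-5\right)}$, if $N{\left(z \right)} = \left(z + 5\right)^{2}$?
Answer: $\frac{121}{8510} \approx 0.014219$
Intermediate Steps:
$N{\left(z \right)} = \left(5 + z\right)^{2}$
$l{\left(v \right)} = \frac{v}{74}$ ($l{\left(v \right)} = v \frac{1}{74} = \frac{v}{74}$)
$\frac{l{\left(N{\left(6 \right)} \right)}}{\left(-23\right) \left(-5\right)} = \frac{\frac{1}{74} \left(5 + 6\right)^{2}}{\left(-23\right) \left(-5\right)} = \frac{\frac{1}{74} \cdot 11^{2}}{115} = \frac{1}{74} \cdot 121 \cdot \frac{1}{115} = \frac{121}{74} \cdot \frac{1}{115} = \frac{121}{8510}$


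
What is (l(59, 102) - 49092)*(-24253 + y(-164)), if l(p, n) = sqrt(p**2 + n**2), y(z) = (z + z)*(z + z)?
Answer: -4090885452 + 83331*sqrt(13885) ≈ -4.0811e+9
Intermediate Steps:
y(z) = 4*z**2 (y(z) = (2*z)*(2*z) = 4*z**2)
l(p, n) = sqrt(n**2 + p**2)
(l(59, 102) - 49092)*(-24253 + y(-164)) = (sqrt(102**2 + 59**2) - 49092)*(-24253 + 4*(-164)**2) = (sqrt(10404 + 3481) - 49092)*(-24253 + 4*26896) = (sqrt(13885) - 49092)*(-24253 + 107584) = (-49092 + sqrt(13885))*83331 = -4090885452 + 83331*sqrt(13885)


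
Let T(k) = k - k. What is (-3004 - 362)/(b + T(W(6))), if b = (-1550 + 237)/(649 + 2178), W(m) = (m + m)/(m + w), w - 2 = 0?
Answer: 9515682/1313 ≈ 7247.3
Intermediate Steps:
w = 2 (w = 2 + 0 = 2)
W(m) = 2*m/(2 + m) (W(m) = (m + m)/(m + 2) = (2*m)/(2 + m) = 2*m/(2 + m))
T(k) = 0
b = -1313/2827 ≈ -0.46445
(-3004 - 362)/(b + T(W(6))) = (-3004 - 362)/(-1313/2827 + 0) = -3366/(-1313/2827) = -3366*(-2827/1313) = 9515682/1313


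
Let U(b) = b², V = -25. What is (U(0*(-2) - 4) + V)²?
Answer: 81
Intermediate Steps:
(U(0*(-2) - 4) + V)² = ((0*(-2) - 4)² - 25)² = ((0 - 4)² - 25)² = ((-4)² - 25)² = (16 - 25)² = (-9)² = 81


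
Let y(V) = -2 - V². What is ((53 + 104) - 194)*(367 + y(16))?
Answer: -4033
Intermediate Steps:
((53 + 104) - 194)*(367 + y(16)) = ((53 + 104) - 194)*(367 + (-2 - 1*16²)) = (157 - 194)*(367 + (-2 - 1*256)) = -37*(367 + (-2 - 256)) = -37*(367 - 258) = -37*109 = -4033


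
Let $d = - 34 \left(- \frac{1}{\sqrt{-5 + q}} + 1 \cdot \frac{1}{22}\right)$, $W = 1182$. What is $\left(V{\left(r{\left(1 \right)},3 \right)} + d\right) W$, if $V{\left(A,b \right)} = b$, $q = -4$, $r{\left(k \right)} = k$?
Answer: $\frac{18912}{11} - 13396 i \approx 1719.3 - 13396.0 i$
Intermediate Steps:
$d = - \frac{17}{11} - \frac{34 i}{3}$ ($d = - 34 \left(- \frac{1}{\sqrt{-5 - 4}} + 1 \cdot \frac{1}{22}\right) = - 34 \left(- \frac{1}{\sqrt{-9}} + 1 \cdot \frac{1}{22}\right) = - 34 \left(- \frac{1}{3 i} + \frac{1}{22}\right) = - 34 \left(- \frac{\left(-1\right) i}{3} + \frac{1}{22}\right) = - 34 \left(\frac{i}{3} + \frac{1}{22}\right) = - 34 \left(\frac{1}{22} + \frac{i}{3}\right) = - \frac{17}{11} - \frac{34 i}{3} \approx -1.5455 - 11.333 i$)
$\left(V{\left(r{\left(1 \right)},3 \right)} + d\right) W = \left(3 - \left(\frac{17}{11} + \frac{34 i}{3}\right)\right) 1182 = \left(\frac{16}{11} - \frac{34 i}{3}\right) 1182 = \frac{18912}{11} - 13396 i$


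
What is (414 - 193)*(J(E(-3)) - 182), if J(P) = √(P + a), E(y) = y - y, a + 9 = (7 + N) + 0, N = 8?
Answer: -40222 + 221*√6 ≈ -39681.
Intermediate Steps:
a = 6 (a = -9 + ((7 + 8) + 0) = -9 + (15 + 0) = -9 + 15 = 6)
E(y) = 0
J(P) = √(6 + P) (J(P) = √(P + 6) = √(6 + P))
(414 - 193)*(J(E(-3)) - 182) = (414 - 193)*(√(6 + 0) - 182) = 221*(√6 - 182) = 221*(-182 + √6) = -40222 + 221*√6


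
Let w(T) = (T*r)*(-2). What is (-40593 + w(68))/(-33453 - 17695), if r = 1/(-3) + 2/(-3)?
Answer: 40457/51148 ≈ 0.79098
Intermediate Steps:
r = -1 (r = 1*(-⅓) + 2*(-⅓) = -⅓ - ⅔ = -1)
w(T) = 2*T (w(T) = (T*(-1))*(-2) = -T*(-2) = 2*T)
(-40593 + w(68))/(-33453 - 17695) = (-40593 + 2*68)/(-33453 - 17695) = (-40593 + 136)/(-51148) = -40457*(-1/51148) = 40457/51148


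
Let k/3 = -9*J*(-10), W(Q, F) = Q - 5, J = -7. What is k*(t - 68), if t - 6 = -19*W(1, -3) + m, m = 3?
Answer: -32130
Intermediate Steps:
W(Q, F) = -5 + Q
t = 85 (t = 6 + (-19*(-5 + 1) + 3) = 6 + (-19*(-4) + 3) = 6 + (76 + 3) = 6 + 79 = 85)
k = -1890 (k = 3*(-9*(-7)*(-10)) = 3*(63*(-10)) = 3*(-630) = -1890)
k*(t - 68) = -1890*(85 - 68) = -1890*17 = -32130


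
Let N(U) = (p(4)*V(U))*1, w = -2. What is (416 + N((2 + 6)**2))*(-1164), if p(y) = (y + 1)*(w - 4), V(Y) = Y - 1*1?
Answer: 1715736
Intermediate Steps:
V(Y) = -1 + Y (V(Y) = Y - 1 = -1 + Y)
p(y) = -6 - 6*y (p(y) = (y + 1)*(-2 - 4) = (1 + y)*(-6) = -6 - 6*y)
N(U) = 30 - 30*U (N(U) = ((-6 - 6*4)*(-1 + U))*1 = ((-6 - 24)*(-1 + U))*1 = -30*(-1 + U)*1 = (30 - 30*U)*1 = 30 - 30*U)
(416 + N((2 + 6)**2))*(-1164) = (416 + (30 - 30*(2 + 6)**2))*(-1164) = (416 + (30 - 30*8**2))*(-1164) = (416 + (30 - 30*64))*(-1164) = (416 + (30 - 1920))*(-1164) = (416 - 1890)*(-1164) = -1474*(-1164) = 1715736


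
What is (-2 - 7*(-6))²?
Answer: 1600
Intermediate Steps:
(-2 - 7*(-6))² = (-2 + 42)² = 40² = 1600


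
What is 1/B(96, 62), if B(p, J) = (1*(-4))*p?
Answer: -1/384 ≈ -0.0026042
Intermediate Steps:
B(p, J) = -4*p
1/B(96, 62) = 1/(-4*96) = 1/(-384) = -1/384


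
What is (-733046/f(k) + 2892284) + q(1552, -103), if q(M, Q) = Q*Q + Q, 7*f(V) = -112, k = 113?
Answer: 23588843/8 ≈ 2.9486e+6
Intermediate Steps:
f(V) = -16 (f(V) = (1/7)*(-112) = -16)
q(M, Q) = Q + Q**2 (q(M, Q) = Q**2 + Q = Q + Q**2)
(-733046/f(k) + 2892284) + q(1552, -103) = (-733046/(-16) + 2892284) - 103*(1 - 103) = (-733046*(-1/16) + 2892284) - 103*(-102) = (366523/8 + 2892284) + 10506 = 23504795/8 + 10506 = 23588843/8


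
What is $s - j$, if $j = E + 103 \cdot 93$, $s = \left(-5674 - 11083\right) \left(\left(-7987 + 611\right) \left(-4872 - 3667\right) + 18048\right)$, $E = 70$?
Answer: $-1055719697633$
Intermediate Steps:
$s = -1055719687984$ ($s = - 16757 \left(\left(-7376\right) \left(-8539\right) + 18048\right) = - 16757 \left(62983664 + 18048\right) = \left(-16757\right) 63001712 = -1055719687984$)
$j = 9649$ ($j = 70 + 103 \cdot 93 = 70 + 9579 = 9649$)
$s - j = -1055719687984 - 9649 = -1055719697633$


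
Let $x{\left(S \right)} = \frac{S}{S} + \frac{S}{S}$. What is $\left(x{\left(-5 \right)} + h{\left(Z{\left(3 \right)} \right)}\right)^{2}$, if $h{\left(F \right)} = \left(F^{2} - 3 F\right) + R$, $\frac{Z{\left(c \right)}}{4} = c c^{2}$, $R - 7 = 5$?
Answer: $128913316$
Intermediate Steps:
$R = 12$ ($R = 7 + 5 = 12$)
$Z{\left(c \right)} = 4 c^{3}$ ($Z{\left(c \right)} = 4 c c^{2} = 4 c^{3}$)
$h{\left(F \right)} = 12 + F^{2} - 3 F$ ($h{\left(F \right)} = \left(F^{2} - 3 F\right) + 12 = 12 + F^{2} - 3 F$)
$x{\left(S \right)} = 2$ ($x{\left(S \right)} = 1 + 1 = 2$)
$\left(x{\left(-5 \right)} + h{\left(Z{\left(3 \right)} \right)}\right)^{2} = \left(2 + \left(12 + \left(4 \cdot 3^{3}\right)^{2} - 3 \cdot 4 \cdot 3^{3}\right)\right)^{2} = \left(2 + \left(12 + \left(4 \cdot 27\right)^{2} - 3 \cdot 4 \cdot 27\right)\right)^{2} = \left(2 + \left(12 + 108^{2} - 324\right)\right)^{2} = \left(2 + \left(12 + 11664 - 324\right)\right)^{2} = \left(2 + 11352\right)^{2} = 11354^{2} = 128913316$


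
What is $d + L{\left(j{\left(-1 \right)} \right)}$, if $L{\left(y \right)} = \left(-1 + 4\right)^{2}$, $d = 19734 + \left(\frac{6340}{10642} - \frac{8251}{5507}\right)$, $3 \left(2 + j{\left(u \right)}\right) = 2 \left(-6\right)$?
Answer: $\frac{578497687640}{29302747} \approx 19742.0$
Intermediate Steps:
$j{\left(u \right)} = -6$ ($j{\left(u \right)} = -2 + \frac{2 \left(-6\right)}{3} = -2 + \frac{1}{3} \left(-12\right) = -2 - 4 = -6$)
$d = \frac{578233962917}{29302747}$ ($d = 19734 + \left(6340 \cdot \frac{1}{10642} - \frac{8251}{5507}\right) = 19734 + \left(\frac{3170}{5321} - \frac{8251}{5507}\right) = 19734 - \frac{26446381}{29302747} = \frac{578233962917}{29302747} \approx 19733.0$)
$L{\left(y \right)} = 9$ ($L{\left(y \right)} = 3^{2} = 9$)
$d + L{\left(j{\left(-1 \right)} \right)} = \frac{578233962917}{29302747} + 9 = \frac{578497687640}{29302747}$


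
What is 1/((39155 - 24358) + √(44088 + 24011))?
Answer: 14797/218883110 - √68099/218883110 ≈ 6.6410e-5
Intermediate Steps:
1/((39155 - 24358) + √(44088 + 24011)) = 1/(14797 + √68099)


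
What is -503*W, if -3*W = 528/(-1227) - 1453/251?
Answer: -321141859/307977 ≈ -1042.7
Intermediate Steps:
W = 638453/307977 (W = -(528/(-1227) - 1453/251)/3 = -(528*(-1/1227) - 1453*1/251)/3 = -(-176/409 - 1453/251)/3 = -⅓*(-638453/102659) = 638453/307977 ≈ 2.0731)
-503*W = -503*638453/307977 = -321141859/307977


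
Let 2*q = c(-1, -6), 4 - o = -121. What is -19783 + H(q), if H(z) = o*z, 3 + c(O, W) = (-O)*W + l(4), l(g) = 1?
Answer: -20283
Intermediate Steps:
o = 125 (o = 4 - 1*(-121) = 4 + 121 = 125)
c(O, W) = -2 - O*W (c(O, W) = -3 + ((-O)*W + 1) = -3 + (-O*W + 1) = -3 + (1 - O*W) = -2 - O*W)
q = -4 (q = (-2 - 1*(-1)*(-6))/2 = (-2 - 6)/2 = (½)*(-8) = -4)
H(z) = 125*z
-19783 + H(q) = -19783 + 125*(-4) = -19783 - 500 = -20283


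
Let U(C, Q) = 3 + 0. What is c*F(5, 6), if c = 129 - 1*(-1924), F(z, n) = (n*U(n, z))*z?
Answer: 184770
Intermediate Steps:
U(C, Q) = 3
F(z, n) = 3*n*z (F(z, n) = (n*3)*z = (3*n)*z = 3*n*z)
c = 2053 (c = 129 + 1924 = 2053)
c*F(5, 6) = 2053*(3*6*5) = 2053*90 = 184770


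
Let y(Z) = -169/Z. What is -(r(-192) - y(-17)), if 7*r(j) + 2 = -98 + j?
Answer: 6147/119 ≈ 51.655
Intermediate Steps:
r(j) = -100/7 + j/7 (r(j) = -2/7 + (-98 + j)/7 = -2/7 + (-14 + j/7) = -100/7 + j/7)
-(r(-192) - y(-17)) = -((-100/7 + (1/7)*(-192)) - (-169)/(-17)) = -((-100/7 - 192/7) - (-169)*(-1)/17) = -(-292/7 - 1*169/17) = -(-292/7 - 169/17) = -1*(-6147/119) = 6147/119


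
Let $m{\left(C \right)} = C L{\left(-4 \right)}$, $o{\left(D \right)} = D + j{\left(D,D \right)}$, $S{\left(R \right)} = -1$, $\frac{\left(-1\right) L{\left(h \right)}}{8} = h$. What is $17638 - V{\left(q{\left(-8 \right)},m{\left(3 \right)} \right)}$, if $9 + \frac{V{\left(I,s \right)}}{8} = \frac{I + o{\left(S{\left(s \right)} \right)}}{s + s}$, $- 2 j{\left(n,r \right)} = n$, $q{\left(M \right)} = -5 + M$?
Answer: $\frac{283369}{16} \approx 17711.0$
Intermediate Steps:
$L{\left(h \right)} = - 8 h$
$j{\left(n,r \right)} = - \frac{n}{2}$
$o{\left(D \right)} = \frac{D}{2}$ ($o{\left(D \right)} = D - \frac{D}{2} = \frac{D}{2}$)
$m{\left(C \right)} = 32 C$ ($m{\left(C \right)} = C \left(\left(-8\right) \left(-4\right)\right) = C 32 = 32 C$)
$V{\left(I,s \right)} = -72 + \frac{4 \left(- \frac{1}{2} + I\right)}{s}$ ($V{\left(I,s \right)} = -72 + 8 \frac{I + \frac{1}{2} \left(-1\right)}{s + s} = -72 + 8 \frac{I - \frac{1}{2}}{2 s} = -72 + 8 \left(- \frac{1}{2} + I\right) \frac{1}{2 s} = -72 + 8 \frac{- \frac{1}{2} + I}{2 s} = -72 + \frac{4 \left(- \frac{1}{2} + I\right)}{s}$)
$17638 - V{\left(q{\left(-8 \right)},m{\left(3 \right)} \right)} = 17638 - \frac{2 \left(-1 - 36 \cdot 32 \cdot 3 + 2 \left(-5 - 8\right)\right)}{32 \cdot 3} = 17638 - \frac{2 \left(-1 - 3456 + 2 \left(-13\right)\right)}{96} = 17638 - 2 \cdot \frac{1}{96} \left(-1 - 3456 - 26\right) = 17638 - 2 \cdot \frac{1}{96} \left(-3483\right) = 17638 - - \frac{1161}{16} = 17638 + \frac{1161}{16} = \frac{283369}{16}$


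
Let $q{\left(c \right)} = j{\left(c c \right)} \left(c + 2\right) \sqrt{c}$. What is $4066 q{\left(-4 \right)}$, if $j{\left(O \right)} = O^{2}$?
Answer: $- 4163584 i \approx - 4.1636 \cdot 10^{6} i$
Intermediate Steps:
$q{\left(c \right)} = c^{\frac{9}{2}} \left(2 + c\right)$ ($q{\left(c \right)} = \left(c c\right)^{2} \left(c + 2\right) \sqrt{c} = \left(c^{2}\right)^{2} \left(2 + c\right) \sqrt{c} = c^{4} \left(2 + c\right) \sqrt{c} = c^{\frac{9}{2}} \left(2 + c\right)$)
$4066 q{\left(-4 \right)} = 4066 \left(-4\right)^{\frac{9}{2}} \left(2 - 4\right) = 4066 \cdot 512 i \left(-2\right) = 4066 \left(- 1024 i\right) = - 4163584 i$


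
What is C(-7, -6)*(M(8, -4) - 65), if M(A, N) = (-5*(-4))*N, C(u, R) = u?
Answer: 1015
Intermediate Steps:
M(A, N) = 20*N
C(-7, -6)*(M(8, -4) - 65) = -7*(20*(-4) - 65) = -7*(-80 - 65) = -7*(-145) = 1015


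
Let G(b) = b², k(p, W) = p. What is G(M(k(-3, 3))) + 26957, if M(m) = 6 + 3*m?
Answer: 26966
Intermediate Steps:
G(M(k(-3, 3))) + 26957 = (6 + 3*(-3))² + 26957 = (6 - 9)² + 26957 = (-3)² + 26957 = 9 + 26957 = 26966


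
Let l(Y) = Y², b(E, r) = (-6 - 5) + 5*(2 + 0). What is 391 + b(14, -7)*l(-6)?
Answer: 355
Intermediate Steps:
b(E, r) = -1 (b(E, r) = -11 + 5*2 = -11 + 10 = -1)
391 + b(14, -7)*l(-6) = 391 - 1*(-6)² = 391 - 1*36 = 391 - 36 = 355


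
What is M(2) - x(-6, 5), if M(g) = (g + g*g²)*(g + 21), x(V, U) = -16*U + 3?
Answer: 307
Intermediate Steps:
x(V, U) = 3 - 16*U
M(g) = (21 + g)*(g + g³) (M(g) = (g + g³)*(21 + g) = (21 + g)*(g + g³))
M(2) - x(-6, 5) = 2*(21 + 2 + 2³ + 21*2²) - (3 - 16*5) = 2*(21 + 2 + 8 + 21*4) - (3 - 80) = 2*(21 + 2 + 8 + 84) - 1*(-77) = 2*115 + 77 = 230 + 77 = 307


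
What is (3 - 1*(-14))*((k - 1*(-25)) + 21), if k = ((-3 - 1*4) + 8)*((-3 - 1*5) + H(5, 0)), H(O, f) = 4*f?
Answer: 646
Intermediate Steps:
k = -8 (k = ((-3 - 1*4) + 8)*((-3 - 1*5) + 4*0) = ((-3 - 4) + 8)*((-3 - 5) + 0) = (-7 + 8)*(-8 + 0) = 1*(-8) = -8)
(3 - 1*(-14))*((k - 1*(-25)) + 21) = (3 - 1*(-14))*((-8 - 1*(-25)) + 21) = (3 + 14)*((-8 + 25) + 21) = 17*(17 + 21) = 17*38 = 646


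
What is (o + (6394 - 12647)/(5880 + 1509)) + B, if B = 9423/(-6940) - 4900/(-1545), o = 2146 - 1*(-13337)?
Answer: 81783296557139/5281804980 ≈ 15484.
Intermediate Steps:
o = 15483 (o = 2146 + 13337 = 15483)
B = 3889493/2144460 (B = 9423*(-1/6940) - 4900*(-1/1545) = -9423/6940 + 980/309 = 3889493/2144460 ≈ 1.8137)
(o + (6394 - 12647)/(5880 + 1509)) + B = (15483 + (6394 - 12647)/(5880 + 1509)) + 3889493/2144460 = (15483 - 6253/7389) + 3889493/2144460 = 114397634/7389 + 3889493/2144460 = 81783296557139/5281804980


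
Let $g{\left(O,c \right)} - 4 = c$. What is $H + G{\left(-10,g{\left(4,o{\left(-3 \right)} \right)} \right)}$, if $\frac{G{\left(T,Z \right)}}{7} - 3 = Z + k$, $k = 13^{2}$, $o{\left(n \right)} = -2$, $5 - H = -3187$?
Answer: $4410$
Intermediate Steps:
$H = 3192$ ($H = 5 - -3187 = 5 + 3187 = 3192$)
$k = 169$
$g{\left(O,c \right)} = 4 + c$
$G{\left(T,Z \right)} = 1204 + 7 Z$ ($G{\left(T,Z \right)} = 21 + 7 \left(Z + 169\right) = 21 + 7 \left(169 + Z\right) = 21 + \left(1183 + 7 Z\right) = 1204 + 7 Z$)
$H + G{\left(-10,g{\left(4,o{\left(-3 \right)} \right)} \right)} = 3192 + \left(1204 + 7 \left(4 - 2\right)\right) = 3192 + \left(1204 + 7 \cdot 2\right) = 3192 + \left(1204 + 14\right) = 3192 + 1218 = 4410$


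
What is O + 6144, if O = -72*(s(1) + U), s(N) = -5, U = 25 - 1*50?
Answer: 8304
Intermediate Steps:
U = -25 (U = 25 - 50 = -25)
O = 2160 (O = -72*(-5 - 25) = -72*(-30) = 2160)
O + 6144 = 2160 + 6144 = 8304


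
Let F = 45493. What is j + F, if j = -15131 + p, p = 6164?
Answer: 36526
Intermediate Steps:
j = -8967 (j = -15131 + 6164 = -8967)
j + F = -8967 + 45493 = 36526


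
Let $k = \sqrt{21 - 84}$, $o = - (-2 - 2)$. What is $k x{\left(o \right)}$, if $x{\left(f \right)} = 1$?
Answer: $3 i \sqrt{7} \approx 7.9373 i$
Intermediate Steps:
$o = 4$ ($o = \left(-1\right) \left(-4\right) = 4$)
$k = 3 i \sqrt{7}$ ($k = \sqrt{21 - 84} = \sqrt{-63} = 3 i \sqrt{7} \approx 7.9373 i$)
$k x{\left(o \right)} = 3 i \sqrt{7} \cdot 1 = 3 i \sqrt{7}$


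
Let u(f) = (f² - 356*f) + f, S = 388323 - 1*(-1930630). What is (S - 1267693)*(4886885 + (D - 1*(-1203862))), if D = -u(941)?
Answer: 5823266594460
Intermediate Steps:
S = 2318953 (S = 388323 + 1930630 = 2318953)
u(f) = f² - 355*f
D = -551426 (D = -941*(-355 + 941) = -941*586 = -1*551426 = -551426)
(S - 1267693)*(4886885 + (D - 1*(-1203862))) = (2318953 - 1267693)*(4886885 + (-551426 - 1*(-1203862))) = 1051260*(4886885 + (-551426 + 1203862)) = 1051260*(4886885 + 652436) = 1051260*5539321 = 5823266594460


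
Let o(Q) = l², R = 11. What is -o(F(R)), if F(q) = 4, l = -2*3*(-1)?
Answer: -36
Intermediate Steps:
l = 6 (l = -6*(-1) = 6)
o(Q) = 36 (o(Q) = 6² = 36)
-o(F(R)) = -1*36 = -36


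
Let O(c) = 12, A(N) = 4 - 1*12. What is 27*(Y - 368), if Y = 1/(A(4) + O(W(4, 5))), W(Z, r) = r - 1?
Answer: -39717/4 ≈ -9929.3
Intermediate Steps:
W(Z, r) = -1 + r
A(N) = -8 (A(N) = 4 - 12 = -8)
Y = 1/4 (Y = 1/(-8 + 12) = 1/4 ≈ 0.25000)
27*(Y - 368) = 27*(1/4 - 368) = 27*(-1471/4) = -39717/4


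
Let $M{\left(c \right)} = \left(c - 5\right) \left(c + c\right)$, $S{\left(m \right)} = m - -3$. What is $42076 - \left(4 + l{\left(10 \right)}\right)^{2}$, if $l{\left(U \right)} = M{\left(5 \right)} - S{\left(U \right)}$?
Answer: $41995$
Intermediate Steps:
$S{\left(m \right)} = 3 + m$ ($S{\left(m \right)} = m + 3 = 3 + m$)
$M{\left(c \right)} = 2 c \left(-5 + c\right)$ ($M{\left(c \right)} = \left(-5 + c\right) 2 c = 2 c \left(-5 + c\right)$)
$l{\left(U \right)} = -3 - U$ ($l{\left(U \right)} = 2 \cdot 5 \left(-5 + 5\right) - \left(3 + U\right) = 2 \cdot 5 \cdot 0 - \left(3 + U\right) = 0 - \left(3 + U\right) = -3 - U$)
$42076 - \left(4 + l{\left(10 \right)}\right)^{2} = 42076 - \left(4 - 13\right)^{2} = 42076 - \left(-9\right)^{2} = 42076 - 81 = 41995$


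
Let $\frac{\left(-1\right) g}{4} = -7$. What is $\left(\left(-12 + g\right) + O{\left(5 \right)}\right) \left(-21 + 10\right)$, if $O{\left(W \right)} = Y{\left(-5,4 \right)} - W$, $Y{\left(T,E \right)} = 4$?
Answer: $-165$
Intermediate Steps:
$g = 28$ ($g = \left(-4\right) \left(-7\right) = 28$)
$O{\left(W \right)} = 4 - W$
$\left(\left(-12 + g\right) + O{\left(5 \right)}\right) \left(-21 + 10\right) = \left(\left(-12 + 28\right) + \left(4 - 5\right)\right) \left(-21 + 10\right) = \left(16 + \left(4 - 5\right)\right) \left(-11\right) = \left(16 - 1\right) \left(-11\right) = 15 \left(-11\right) = -165$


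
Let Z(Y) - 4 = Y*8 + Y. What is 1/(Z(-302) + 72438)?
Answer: 1/69724 ≈ 1.4342e-5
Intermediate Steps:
Z(Y) = 4 + 9*Y (Z(Y) = 4 + (Y*8 + Y) = 4 + (8*Y + Y) = 4 + 9*Y)
1/(Z(-302) + 72438) = 1/((4 + 9*(-302)) + 72438) = 1/((4 - 2718) + 72438) = 1/(-2714 + 72438) = 1/69724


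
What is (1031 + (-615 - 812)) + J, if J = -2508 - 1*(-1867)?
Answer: -1037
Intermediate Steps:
J = -641 (J = -2508 + 1867 = -641)
(1031 + (-615 - 812)) + J = (1031 + (-615 - 812)) - 641 = (1031 - 1427) - 641 = -396 - 641 = -1037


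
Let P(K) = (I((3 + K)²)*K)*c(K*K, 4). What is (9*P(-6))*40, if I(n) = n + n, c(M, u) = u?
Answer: -155520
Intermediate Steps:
I(n) = 2*n
P(K) = 8*K*(3 + K)² (P(K) = ((2*(3 + K)²)*K)*4 = (2*K*(3 + K)²)*4 = 8*K*(3 + K)²)
(9*P(-6))*40 = (9*(8*(-6)*(3 - 6)²))*40 = (9*(8*(-6)*(-3)²))*40 = (9*(8*(-6)*9))*40 = (9*(-432))*40 = -3888*40 = -155520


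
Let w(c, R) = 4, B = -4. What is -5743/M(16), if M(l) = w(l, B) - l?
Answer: 5743/12 ≈ 478.58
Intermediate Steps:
M(l) = 4 - l
-5743/M(16) = -5743/(4 - 1*16) = -5743/(4 - 16) = -5743/(-12) = -5743*(-1/12) = 5743/12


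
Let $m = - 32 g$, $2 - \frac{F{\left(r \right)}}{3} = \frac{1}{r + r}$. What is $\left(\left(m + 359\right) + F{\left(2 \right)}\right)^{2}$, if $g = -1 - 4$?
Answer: $\frac{4397409}{16} \approx 2.7484 \cdot 10^{5}$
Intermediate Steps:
$g = -5$ ($g = -1 - 4 = -5$)
$F{\left(r \right)} = 6 - \frac{3}{2 r}$ ($F{\left(r \right)} = 6 - \frac{3}{r + r} = 6 - \frac{3}{2 r}$)
$m = 160$ ($m = \left(-32\right) \left(-5\right) = 160$)
$\left(\left(m + 359\right) + F{\left(2 \right)}\right)^{2} = \left(\left(160 + 359\right) + \left(6 - \frac{3}{2 \cdot 2}\right)\right)^{2} = \left(519 + \left(6 - \frac{3}{4}\right)\right)^{2} = \left(519 + \frac{21}{4}\right)^{2} = \left(\frac{2097}{4}\right)^{2} = \frac{4397409}{16}$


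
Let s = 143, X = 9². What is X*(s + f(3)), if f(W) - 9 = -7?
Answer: 11745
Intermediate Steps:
f(W) = 2 (f(W) = 9 - 7 = 2)
X = 81
X*(s + f(3)) = 81*(143 + 2) = 81*145 = 11745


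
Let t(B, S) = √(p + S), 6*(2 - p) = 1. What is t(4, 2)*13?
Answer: 13*√138/6 ≈ 25.453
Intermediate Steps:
p = 11/6 (p = 2 - ⅙*1 = 2 - ⅙ = 11/6 ≈ 1.8333)
t(B, S) = √(11/6 + S)
t(4, 2)*13 = (√(66 + 36*2)/6)*13 = (√(66 + 72)/6)*13 = (√138/6)*13 = 13*√138/6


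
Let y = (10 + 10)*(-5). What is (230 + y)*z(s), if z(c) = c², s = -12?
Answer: 18720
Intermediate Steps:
y = -100 (y = 20*(-5) = -100)
(230 + y)*z(s) = (230 - 100)*(-12)² = 130*144 = 18720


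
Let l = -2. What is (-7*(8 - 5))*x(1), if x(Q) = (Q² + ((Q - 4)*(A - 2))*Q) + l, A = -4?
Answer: -357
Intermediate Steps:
x(Q) = -2 + Q² + Q*(24 - 6*Q) (x(Q) = (Q² + ((Q - 4)*(-4 - 2))*Q) - 2 = (Q² + ((-4 + Q)*(-6))*Q) - 2 = (Q² + (24 - 6*Q)*Q) - 2 = (Q² + Q*(24 - 6*Q)) - 2 = -2 + Q² + Q*(24 - 6*Q))
(-7*(8 - 5))*x(1) = (-7*(8 - 5))*(-2 - 5*1² + 24*1) = (-7*3)*(-2 - 5*1 + 24) = -21*(-2 - 5 + 24) = -21*17 = -357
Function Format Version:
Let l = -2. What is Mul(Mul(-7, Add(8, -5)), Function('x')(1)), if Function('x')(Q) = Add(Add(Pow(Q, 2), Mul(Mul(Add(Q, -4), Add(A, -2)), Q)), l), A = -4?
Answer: -357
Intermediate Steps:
Function('x')(Q) = Add(-2, Pow(Q, 2), Mul(Q, Add(24, Mul(-6, Q)))) (Function('x')(Q) = Add(Add(Pow(Q, 2), Mul(Mul(Add(Q, -4), Add(-4, -2)), Q)), -2) = Add(Add(Pow(Q, 2), Mul(Mul(Add(-4, Q), -6), Q)), -2) = Add(Add(Pow(Q, 2), Mul(Add(24, Mul(-6, Q)), Q)), -2) = Add(Add(Pow(Q, 2), Mul(Q, Add(24, Mul(-6, Q)))), -2) = Add(-2, Pow(Q, 2), Mul(Q, Add(24, Mul(-6, Q)))))
Mul(Mul(-7, Add(8, -5)), Function('x')(1)) = Mul(Mul(-7, Add(8, -5)), Add(-2, Mul(-5, Pow(1, 2)), Mul(24, 1))) = Mul(Mul(-7, 3), Add(-2, Mul(-5, 1), 24)) = Mul(-21, Add(-2, -5, 24)) = Mul(-21, 17) = -357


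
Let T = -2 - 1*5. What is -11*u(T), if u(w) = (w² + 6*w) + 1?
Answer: -88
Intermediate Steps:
T = -7 (T = -2 - 5 = -7)
u(w) = 1 + w² + 6*w
-11*u(T) = -11*(1 + (-7)² + 6*(-7)) = -11*(1 + 49 - 42) = -11*8 = -88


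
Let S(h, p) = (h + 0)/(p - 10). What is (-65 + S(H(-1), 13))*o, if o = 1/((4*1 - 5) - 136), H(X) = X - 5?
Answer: 67/137 ≈ 0.48905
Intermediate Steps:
H(X) = -5 + X
S(h, p) = h/(-10 + p)
o = -1/137 (o = 1/((4 - 5) - 136) = 1/(-1 - 136) = 1/(-137) = -1/137 ≈ -0.0072993)
(-65 + S(H(-1), 13))*o = (-65 + (-5 - 1)/(-10 + 13))*(-1/137) = (-65 - 6/3)*(-1/137) = (-65 - 6*⅓)*(-1/137) = (-65 - 2)*(-1/137) = -67*(-1/137) = 67/137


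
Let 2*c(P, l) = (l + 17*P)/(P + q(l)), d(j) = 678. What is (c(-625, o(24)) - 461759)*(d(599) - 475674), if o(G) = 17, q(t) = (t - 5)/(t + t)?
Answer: 2329061496860388/10619 ≈ 2.1933e+11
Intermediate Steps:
q(t) = (-5 + t)/(2*t) (q(t) = (-5 + t)/((2*t)) = (-5 + t)*(1/(2*t)) = (-5 + t)/(2*t))
c(P, l) = (l + 17*P)/(2*(P + (-5 + l)/(2*l))) (c(P, l) = ((l + 17*P)/(P + (-5 + l)/(2*l)))/2 = (l + 17*P)/(2*(P + (-5 + l)/(2*l))))
(c(-625, o(24)) - 461759)*(d(599) - 475674) = (17*(17 + 17*(-625))/(-5 + 17 + 2*(-625)*17) - 461759)*(678 - 475674) = (17*(17 - 10625)/(-5 + 17 - 21250) - 461759)*(-474996) = (17*(-10608)/(-21238) - 461759)*(-474996) = (17*(-1/21238)*(-10608) - 461759)*(-474996) = (90168/10619 - 461759)*(-474996) = -4903328653/10619*(-474996) = 2329061496860388/10619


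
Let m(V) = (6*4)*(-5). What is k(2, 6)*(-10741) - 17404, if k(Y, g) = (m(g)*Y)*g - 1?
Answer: 15460377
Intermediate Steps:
m(V) = -120 (m(V) = 24*(-5) = -120)
k(Y, g) = -1 - 120*Y*g (k(Y, g) = (-120*Y)*g - 1 = -120*Y*g - 1 = -1 - 120*Y*g)
k(2, 6)*(-10741) - 17404 = (-1 - 120*2*6)*(-10741) - 17404 = (-1 - 1440)*(-10741) - 17404 = -1441*(-10741) - 17404 = 15477781 - 17404 = 15460377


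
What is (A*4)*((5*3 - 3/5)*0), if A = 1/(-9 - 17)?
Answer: 0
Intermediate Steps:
A = -1/26 (A = 1/(-26) = -1/26 ≈ -0.038462)
(A*4)*((5*3 - 3/5)*0) = (-1/26*4)*((5*3 - 3/5)*0) = -2*(15 - 3*⅕)*0/13 = -2*(15 - ⅗)*0/13 = -144*0/65 = -2/13*0 = 0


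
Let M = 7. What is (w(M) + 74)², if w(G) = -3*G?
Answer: 2809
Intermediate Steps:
(w(M) + 74)² = (-3*7 + 74)² = (-21 + 74)² = 53² = 2809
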